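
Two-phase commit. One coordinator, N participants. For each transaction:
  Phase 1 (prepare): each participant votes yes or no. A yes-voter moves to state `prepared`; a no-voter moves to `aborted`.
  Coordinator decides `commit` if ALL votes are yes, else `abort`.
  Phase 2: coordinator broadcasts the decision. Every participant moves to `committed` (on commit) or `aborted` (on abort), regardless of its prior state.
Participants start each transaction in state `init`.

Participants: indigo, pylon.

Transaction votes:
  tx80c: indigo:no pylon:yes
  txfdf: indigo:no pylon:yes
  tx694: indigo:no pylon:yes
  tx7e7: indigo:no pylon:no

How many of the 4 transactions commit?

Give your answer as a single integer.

Answer: 0

Derivation:
tx80c: no from indigo -> abort (commits=0)
txfdf: no from indigo -> abort (commits=0)
tx694: no from indigo -> abort (commits=0)
tx7e7: no from indigo, pylon -> abort (commits=0)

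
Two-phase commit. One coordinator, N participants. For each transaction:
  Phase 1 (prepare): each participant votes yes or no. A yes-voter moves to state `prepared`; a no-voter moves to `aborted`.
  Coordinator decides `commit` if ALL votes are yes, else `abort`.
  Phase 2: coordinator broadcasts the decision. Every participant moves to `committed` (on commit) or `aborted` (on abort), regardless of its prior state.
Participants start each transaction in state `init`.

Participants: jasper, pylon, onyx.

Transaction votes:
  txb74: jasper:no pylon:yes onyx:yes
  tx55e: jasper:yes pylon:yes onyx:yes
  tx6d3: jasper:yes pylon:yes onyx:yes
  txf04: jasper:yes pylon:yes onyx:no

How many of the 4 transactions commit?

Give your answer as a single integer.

txb74: no from jasper -> abort (commits=0)
tx55e: all yes -> commit (commits=1)
tx6d3: all yes -> commit (commits=2)
txf04: no from onyx -> abort (commits=2)

Answer: 2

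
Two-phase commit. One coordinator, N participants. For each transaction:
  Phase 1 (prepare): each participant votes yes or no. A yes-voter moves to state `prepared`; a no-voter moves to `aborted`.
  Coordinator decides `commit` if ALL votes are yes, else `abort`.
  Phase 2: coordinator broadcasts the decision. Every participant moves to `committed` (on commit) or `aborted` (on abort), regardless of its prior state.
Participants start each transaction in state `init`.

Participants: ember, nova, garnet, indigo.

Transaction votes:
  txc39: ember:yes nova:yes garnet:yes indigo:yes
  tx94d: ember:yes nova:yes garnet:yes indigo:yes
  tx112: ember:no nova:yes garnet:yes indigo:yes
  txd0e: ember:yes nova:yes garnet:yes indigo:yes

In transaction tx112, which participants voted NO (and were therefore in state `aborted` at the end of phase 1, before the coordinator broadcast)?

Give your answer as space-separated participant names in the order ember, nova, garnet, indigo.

Answer: ember

Derivation:
Txn tx112 phase 1: ember no -> aborted; nova yes -> prepared; garnet yes -> prepared; indigo yes -> prepared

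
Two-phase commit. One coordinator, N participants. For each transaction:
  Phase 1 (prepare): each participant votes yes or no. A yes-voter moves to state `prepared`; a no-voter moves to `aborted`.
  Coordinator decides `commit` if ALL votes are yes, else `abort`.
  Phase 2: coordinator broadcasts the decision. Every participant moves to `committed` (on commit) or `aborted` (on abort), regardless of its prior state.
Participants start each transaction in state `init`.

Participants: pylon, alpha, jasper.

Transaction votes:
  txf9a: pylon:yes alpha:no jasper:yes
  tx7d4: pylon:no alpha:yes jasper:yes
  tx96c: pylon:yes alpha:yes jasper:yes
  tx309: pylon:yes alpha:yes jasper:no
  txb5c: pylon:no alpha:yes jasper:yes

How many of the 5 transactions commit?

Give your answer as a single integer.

Answer: 1

Derivation:
txf9a: no from alpha -> abort (commits=0)
tx7d4: no from pylon -> abort (commits=0)
tx96c: all yes -> commit (commits=1)
tx309: no from jasper -> abort (commits=1)
txb5c: no from pylon -> abort (commits=1)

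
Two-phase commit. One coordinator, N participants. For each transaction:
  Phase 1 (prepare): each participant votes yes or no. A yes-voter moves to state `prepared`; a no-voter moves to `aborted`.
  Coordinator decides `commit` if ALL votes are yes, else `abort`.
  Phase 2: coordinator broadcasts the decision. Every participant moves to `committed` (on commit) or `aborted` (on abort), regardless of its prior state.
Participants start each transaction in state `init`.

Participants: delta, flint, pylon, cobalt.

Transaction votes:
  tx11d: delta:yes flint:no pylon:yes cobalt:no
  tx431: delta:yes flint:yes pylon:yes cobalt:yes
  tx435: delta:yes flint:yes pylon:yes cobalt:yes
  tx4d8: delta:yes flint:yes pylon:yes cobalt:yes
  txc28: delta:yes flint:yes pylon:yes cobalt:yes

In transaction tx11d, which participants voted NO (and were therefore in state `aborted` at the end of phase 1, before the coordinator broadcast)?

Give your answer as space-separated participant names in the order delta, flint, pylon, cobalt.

Txn tx11d phase 1: delta yes -> prepared; flint no -> aborted; pylon yes -> prepared; cobalt no -> aborted

Answer: flint cobalt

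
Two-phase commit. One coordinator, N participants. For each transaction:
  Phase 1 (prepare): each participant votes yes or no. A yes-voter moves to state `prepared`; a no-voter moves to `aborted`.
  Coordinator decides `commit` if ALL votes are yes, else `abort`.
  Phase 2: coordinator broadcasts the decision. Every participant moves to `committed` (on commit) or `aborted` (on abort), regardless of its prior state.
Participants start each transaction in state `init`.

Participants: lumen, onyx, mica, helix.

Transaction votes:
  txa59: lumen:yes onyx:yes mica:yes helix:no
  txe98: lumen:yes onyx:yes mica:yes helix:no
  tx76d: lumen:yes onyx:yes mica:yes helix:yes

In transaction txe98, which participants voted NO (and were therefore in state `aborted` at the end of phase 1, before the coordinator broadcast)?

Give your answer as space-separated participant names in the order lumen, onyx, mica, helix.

Answer: helix

Derivation:
Txn txe98 phase 1: lumen yes -> prepared; onyx yes -> prepared; mica yes -> prepared; helix no -> aborted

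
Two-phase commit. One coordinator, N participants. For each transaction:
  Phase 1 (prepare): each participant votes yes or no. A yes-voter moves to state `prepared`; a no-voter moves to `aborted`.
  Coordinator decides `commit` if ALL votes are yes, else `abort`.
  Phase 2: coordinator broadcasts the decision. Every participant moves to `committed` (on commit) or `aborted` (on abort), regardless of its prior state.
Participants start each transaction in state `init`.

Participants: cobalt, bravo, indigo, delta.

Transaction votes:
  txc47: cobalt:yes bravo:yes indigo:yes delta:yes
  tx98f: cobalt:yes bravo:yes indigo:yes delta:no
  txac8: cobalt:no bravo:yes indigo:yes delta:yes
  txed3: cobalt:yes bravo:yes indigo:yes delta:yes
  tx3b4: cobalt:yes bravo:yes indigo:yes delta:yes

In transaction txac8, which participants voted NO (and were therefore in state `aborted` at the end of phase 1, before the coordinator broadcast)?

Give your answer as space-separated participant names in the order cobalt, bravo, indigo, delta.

Answer: cobalt

Derivation:
Txn txac8 phase 1: cobalt no -> aborted; bravo yes -> prepared; indigo yes -> prepared; delta yes -> prepared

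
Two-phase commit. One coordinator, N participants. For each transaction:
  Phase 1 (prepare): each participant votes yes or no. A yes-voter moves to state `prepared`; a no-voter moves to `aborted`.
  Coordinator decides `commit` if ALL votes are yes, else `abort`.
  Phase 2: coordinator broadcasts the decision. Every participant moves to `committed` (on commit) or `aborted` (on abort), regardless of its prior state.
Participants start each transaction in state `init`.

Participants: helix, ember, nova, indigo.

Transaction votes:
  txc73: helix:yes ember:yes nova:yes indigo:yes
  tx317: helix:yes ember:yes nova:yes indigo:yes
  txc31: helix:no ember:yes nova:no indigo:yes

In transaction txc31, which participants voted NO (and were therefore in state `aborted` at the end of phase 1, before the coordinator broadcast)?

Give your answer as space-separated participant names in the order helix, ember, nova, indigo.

Txn txc31 phase 1: helix no -> aborted; ember yes -> prepared; nova no -> aborted; indigo yes -> prepared

Answer: helix nova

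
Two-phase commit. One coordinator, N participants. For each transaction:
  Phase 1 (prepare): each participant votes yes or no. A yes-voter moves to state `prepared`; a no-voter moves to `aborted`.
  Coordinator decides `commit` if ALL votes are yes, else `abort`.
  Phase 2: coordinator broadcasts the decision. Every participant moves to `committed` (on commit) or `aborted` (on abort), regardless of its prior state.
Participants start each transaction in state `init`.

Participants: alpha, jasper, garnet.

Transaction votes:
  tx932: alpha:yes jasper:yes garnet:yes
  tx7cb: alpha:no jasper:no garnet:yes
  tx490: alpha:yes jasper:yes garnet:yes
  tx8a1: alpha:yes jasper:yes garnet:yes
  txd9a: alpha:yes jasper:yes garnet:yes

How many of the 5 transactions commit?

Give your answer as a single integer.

tx932: all yes -> commit (commits=1)
tx7cb: no from alpha, jasper -> abort (commits=1)
tx490: all yes -> commit (commits=2)
tx8a1: all yes -> commit (commits=3)
txd9a: all yes -> commit (commits=4)

Answer: 4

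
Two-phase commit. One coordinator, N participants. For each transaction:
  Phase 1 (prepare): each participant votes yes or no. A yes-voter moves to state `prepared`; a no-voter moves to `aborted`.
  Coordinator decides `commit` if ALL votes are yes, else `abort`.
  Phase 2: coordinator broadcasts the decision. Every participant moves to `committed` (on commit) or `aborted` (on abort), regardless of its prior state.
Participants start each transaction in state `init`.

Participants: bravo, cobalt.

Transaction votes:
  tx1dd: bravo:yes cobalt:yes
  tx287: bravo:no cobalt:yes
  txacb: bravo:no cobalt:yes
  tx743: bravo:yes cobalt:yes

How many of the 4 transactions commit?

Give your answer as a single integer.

tx1dd: all yes -> commit (commits=1)
tx287: no from bravo -> abort (commits=1)
txacb: no from bravo -> abort (commits=1)
tx743: all yes -> commit (commits=2)

Answer: 2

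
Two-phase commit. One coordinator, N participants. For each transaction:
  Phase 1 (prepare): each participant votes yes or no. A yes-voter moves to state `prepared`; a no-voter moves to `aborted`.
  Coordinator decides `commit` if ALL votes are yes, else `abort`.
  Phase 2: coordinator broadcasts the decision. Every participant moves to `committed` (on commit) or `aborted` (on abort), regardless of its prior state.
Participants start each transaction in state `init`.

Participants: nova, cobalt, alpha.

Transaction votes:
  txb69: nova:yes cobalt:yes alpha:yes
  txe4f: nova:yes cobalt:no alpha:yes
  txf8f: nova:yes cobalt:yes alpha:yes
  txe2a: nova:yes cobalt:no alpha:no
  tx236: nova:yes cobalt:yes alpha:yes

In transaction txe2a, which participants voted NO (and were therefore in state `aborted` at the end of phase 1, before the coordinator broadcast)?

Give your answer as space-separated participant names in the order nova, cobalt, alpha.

Txn txe2a phase 1: nova yes -> prepared; cobalt no -> aborted; alpha no -> aborted

Answer: cobalt alpha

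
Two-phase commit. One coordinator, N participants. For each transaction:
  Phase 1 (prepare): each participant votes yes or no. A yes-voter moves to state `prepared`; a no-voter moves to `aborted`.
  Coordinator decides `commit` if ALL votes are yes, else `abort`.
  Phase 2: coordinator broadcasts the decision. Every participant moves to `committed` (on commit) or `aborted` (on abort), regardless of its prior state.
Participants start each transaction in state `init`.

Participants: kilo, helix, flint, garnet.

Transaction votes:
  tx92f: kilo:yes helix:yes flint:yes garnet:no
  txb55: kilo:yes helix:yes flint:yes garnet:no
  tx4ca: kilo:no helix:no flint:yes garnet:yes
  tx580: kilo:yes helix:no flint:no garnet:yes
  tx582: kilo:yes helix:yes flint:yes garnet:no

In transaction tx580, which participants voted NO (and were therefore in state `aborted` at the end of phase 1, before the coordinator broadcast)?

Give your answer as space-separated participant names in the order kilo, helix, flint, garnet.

Answer: helix flint

Derivation:
Txn tx580 phase 1: kilo yes -> prepared; helix no -> aborted; flint no -> aborted; garnet yes -> prepared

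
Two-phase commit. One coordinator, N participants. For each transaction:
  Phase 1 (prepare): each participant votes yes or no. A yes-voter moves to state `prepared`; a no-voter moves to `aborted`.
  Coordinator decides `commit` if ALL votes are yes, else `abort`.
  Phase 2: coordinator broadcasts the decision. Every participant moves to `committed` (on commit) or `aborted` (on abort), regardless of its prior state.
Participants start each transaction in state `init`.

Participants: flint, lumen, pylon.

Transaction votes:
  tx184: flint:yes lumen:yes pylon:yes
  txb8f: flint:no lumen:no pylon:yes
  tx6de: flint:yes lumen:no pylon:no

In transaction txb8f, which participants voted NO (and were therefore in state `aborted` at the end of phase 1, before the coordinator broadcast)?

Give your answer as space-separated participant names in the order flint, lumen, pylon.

Txn txb8f phase 1: flint no -> aborted; lumen no -> aborted; pylon yes -> prepared

Answer: flint lumen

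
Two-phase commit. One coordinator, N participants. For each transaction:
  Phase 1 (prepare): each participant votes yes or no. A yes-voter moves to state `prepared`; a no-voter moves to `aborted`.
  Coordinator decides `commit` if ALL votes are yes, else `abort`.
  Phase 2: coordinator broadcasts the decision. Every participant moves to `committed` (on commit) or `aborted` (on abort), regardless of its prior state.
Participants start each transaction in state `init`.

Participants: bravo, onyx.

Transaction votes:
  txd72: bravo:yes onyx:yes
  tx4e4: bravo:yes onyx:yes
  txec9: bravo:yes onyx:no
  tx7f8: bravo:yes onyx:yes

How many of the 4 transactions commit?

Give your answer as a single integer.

Answer: 3

Derivation:
txd72: all yes -> commit (commits=1)
tx4e4: all yes -> commit (commits=2)
txec9: no from onyx -> abort (commits=2)
tx7f8: all yes -> commit (commits=3)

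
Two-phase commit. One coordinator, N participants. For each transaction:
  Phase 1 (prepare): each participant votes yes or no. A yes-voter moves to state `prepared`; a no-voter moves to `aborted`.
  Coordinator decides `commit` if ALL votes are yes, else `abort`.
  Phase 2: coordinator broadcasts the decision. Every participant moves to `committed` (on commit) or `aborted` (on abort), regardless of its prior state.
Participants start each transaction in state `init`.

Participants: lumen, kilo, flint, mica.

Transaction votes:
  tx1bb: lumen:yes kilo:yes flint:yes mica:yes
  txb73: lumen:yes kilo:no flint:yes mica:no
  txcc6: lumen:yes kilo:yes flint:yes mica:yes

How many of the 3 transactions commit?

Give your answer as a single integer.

tx1bb: all yes -> commit (commits=1)
txb73: no from kilo, mica -> abort (commits=1)
txcc6: all yes -> commit (commits=2)

Answer: 2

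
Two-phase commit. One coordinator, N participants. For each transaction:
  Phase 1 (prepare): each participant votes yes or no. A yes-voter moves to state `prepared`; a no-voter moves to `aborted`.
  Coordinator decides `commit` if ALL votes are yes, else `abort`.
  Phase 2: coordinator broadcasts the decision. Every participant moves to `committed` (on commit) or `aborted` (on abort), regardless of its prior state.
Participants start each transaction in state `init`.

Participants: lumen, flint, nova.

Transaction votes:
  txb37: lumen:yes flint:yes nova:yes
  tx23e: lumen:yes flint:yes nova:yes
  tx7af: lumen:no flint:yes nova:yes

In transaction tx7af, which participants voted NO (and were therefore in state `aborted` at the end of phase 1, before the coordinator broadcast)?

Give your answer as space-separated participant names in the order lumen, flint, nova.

Txn tx7af phase 1: lumen no -> aborted; flint yes -> prepared; nova yes -> prepared

Answer: lumen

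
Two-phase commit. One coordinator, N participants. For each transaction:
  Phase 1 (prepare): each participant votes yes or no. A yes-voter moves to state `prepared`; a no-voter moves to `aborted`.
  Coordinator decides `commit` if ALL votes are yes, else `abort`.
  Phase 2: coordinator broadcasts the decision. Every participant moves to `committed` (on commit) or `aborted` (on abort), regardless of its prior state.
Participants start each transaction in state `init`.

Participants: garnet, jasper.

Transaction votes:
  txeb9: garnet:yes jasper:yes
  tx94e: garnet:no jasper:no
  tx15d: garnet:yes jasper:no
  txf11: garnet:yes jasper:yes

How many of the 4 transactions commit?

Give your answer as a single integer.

Answer: 2

Derivation:
txeb9: all yes -> commit (commits=1)
tx94e: no from garnet, jasper -> abort (commits=1)
tx15d: no from jasper -> abort (commits=1)
txf11: all yes -> commit (commits=2)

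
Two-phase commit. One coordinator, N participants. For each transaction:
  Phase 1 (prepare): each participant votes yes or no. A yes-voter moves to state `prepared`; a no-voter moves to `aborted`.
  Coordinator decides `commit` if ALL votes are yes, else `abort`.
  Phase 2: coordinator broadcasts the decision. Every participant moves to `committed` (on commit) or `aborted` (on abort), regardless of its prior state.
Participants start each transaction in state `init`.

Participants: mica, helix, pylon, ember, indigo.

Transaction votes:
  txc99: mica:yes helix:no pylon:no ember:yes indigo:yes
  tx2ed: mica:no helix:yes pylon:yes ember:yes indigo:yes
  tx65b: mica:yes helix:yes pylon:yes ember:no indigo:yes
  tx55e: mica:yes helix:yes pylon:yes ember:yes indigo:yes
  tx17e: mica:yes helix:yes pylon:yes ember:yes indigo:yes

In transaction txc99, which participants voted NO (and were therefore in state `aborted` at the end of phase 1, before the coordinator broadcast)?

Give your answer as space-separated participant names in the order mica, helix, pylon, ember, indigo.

Txn txc99 phase 1: mica yes -> prepared; helix no -> aborted; pylon no -> aborted; ember yes -> prepared; indigo yes -> prepared

Answer: helix pylon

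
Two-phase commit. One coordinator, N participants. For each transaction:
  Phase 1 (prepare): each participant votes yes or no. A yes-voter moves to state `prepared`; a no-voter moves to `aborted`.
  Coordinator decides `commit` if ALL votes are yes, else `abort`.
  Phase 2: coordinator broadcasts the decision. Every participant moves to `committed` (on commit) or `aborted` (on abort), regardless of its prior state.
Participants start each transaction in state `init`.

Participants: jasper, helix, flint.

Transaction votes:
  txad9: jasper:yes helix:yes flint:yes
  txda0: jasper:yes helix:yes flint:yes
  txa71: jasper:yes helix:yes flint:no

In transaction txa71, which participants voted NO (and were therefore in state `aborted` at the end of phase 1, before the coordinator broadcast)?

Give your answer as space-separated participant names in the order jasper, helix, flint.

Txn txa71 phase 1: jasper yes -> prepared; helix yes -> prepared; flint no -> aborted

Answer: flint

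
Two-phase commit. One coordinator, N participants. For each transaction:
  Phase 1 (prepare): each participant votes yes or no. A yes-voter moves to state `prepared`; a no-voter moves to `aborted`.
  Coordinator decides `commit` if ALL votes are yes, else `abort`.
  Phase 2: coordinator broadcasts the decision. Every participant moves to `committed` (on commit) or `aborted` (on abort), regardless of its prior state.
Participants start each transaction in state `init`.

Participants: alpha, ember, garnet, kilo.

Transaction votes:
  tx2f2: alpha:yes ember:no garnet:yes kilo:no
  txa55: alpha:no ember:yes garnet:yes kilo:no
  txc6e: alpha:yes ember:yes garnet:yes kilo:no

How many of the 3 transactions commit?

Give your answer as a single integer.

tx2f2: no from ember, kilo -> abort (commits=0)
txa55: no from alpha, kilo -> abort (commits=0)
txc6e: no from kilo -> abort (commits=0)

Answer: 0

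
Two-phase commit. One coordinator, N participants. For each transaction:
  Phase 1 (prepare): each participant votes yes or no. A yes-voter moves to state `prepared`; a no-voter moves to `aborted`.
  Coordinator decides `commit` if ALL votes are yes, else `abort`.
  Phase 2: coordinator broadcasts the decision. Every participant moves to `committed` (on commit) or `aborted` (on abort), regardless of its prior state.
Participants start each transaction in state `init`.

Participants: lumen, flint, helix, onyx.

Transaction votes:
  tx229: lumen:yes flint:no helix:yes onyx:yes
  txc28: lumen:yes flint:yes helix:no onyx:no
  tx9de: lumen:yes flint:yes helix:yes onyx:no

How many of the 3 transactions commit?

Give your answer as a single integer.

tx229: no from flint -> abort (commits=0)
txc28: no from helix, onyx -> abort (commits=0)
tx9de: no from onyx -> abort (commits=0)

Answer: 0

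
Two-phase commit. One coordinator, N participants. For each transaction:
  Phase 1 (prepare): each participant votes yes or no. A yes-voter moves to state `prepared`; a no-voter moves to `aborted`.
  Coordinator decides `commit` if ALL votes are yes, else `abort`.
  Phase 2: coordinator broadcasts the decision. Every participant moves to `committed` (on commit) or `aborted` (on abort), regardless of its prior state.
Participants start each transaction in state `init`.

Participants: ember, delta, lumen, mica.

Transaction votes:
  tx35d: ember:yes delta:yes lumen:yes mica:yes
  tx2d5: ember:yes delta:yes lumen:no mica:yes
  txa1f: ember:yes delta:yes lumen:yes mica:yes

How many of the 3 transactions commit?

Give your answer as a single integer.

tx35d: all yes -> commit (commits=1)
tx2d5: no from lumen -> abort (commits=1)
txa1f: all yes -> commit (commits=2)

Answer: 2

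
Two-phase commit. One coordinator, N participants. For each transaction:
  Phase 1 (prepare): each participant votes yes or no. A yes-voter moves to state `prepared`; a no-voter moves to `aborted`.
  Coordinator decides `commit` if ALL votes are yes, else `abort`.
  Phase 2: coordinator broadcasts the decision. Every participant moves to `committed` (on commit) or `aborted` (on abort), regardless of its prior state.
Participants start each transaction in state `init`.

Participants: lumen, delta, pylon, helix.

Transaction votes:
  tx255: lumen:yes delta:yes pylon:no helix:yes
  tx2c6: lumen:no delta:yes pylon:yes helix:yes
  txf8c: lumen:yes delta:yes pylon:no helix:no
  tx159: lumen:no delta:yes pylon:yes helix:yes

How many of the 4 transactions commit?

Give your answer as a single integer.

Answer: 0

Derivation:
tx255: no from pylon -> abort (commits=0)
tx2c6: no from lumen -> abort (commits=0)
txf8c: no from pylon, helix -> abort (commits=0)
tx159: no from lumen -> abort (commits=0)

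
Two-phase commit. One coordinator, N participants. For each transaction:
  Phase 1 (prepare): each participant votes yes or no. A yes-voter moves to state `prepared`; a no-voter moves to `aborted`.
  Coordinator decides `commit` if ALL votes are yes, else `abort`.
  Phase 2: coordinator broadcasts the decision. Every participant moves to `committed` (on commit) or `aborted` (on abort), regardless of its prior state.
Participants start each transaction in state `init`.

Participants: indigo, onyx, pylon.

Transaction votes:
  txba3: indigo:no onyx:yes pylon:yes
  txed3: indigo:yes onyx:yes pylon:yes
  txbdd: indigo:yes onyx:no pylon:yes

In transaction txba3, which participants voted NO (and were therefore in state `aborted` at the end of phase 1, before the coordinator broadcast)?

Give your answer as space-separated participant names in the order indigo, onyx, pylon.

Answer: indigo

Derivation:
Txn txba3 phase 1: indigo no -> aborted; onyx yes -> prepared; pylon yes -> prepared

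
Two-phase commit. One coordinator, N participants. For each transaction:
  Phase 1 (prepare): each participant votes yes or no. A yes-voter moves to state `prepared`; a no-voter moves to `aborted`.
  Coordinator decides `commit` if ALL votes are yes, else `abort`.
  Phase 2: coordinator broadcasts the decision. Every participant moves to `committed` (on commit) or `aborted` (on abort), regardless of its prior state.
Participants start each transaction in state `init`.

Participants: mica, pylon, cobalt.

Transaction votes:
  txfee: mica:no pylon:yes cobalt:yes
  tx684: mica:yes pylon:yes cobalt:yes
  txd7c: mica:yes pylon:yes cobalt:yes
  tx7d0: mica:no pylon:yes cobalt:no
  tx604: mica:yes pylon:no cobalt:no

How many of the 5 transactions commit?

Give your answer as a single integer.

Answer: 2

Derivation:
txfee: no from mica -> abort (commits=0)
tx684: all yes -> commit (commits=1)
txd7c: all yes -> commit (commits=2)
tx7d0: no from mica, cobalt -> abort (commits=2)
tx604: no from pylon, cobalt -> abort (commits=2)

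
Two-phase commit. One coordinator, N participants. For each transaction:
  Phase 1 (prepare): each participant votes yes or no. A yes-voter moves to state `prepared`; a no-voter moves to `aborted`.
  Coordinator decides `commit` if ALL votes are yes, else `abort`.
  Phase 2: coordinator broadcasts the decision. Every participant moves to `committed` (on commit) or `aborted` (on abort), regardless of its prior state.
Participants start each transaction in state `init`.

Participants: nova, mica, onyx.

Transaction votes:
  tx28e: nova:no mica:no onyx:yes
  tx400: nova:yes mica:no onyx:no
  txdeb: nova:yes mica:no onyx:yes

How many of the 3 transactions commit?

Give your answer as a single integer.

tx28e: no from nova, mica -> abort (commits=0)
tx400: no from mica, onyx -> abort (commits=0)
txdeb: no from mica -> abort (commits=0)

Answer: 0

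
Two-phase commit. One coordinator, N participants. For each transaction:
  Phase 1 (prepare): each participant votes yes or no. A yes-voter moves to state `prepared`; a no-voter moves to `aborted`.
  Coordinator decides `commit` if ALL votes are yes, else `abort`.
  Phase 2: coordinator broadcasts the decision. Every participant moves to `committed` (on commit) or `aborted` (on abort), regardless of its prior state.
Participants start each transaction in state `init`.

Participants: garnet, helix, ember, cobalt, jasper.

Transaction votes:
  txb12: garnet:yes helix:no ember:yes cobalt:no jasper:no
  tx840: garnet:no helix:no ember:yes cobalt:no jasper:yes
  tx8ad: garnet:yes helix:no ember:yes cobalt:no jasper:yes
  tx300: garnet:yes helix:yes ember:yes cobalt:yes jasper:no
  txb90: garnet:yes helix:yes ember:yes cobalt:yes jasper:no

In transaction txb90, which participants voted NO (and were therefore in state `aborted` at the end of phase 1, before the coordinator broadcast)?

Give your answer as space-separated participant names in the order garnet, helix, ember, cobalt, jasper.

Txn txb90 phase 1: garnet yes -> prepared; helix yes -> prepared; ember yes -> prepared; cobalt yes -> prepared; jasper no -> aborted

Answer: jasper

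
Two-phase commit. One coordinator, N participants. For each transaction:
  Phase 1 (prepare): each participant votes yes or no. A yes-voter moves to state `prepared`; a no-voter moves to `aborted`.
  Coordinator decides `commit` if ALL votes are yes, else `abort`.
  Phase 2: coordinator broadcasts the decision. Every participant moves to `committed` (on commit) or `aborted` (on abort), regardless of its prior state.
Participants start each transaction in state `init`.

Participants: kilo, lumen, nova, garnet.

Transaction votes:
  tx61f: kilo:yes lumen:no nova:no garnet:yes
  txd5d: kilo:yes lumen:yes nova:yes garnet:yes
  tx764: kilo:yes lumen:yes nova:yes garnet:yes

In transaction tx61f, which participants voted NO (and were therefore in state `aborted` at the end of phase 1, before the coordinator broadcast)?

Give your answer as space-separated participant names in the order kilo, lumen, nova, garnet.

Txn tx61f phase 1: kilo yes -> prepared; lumen no -> aborted; nova no -> aborted; garnet yes -> prepared

Answer: lumen nova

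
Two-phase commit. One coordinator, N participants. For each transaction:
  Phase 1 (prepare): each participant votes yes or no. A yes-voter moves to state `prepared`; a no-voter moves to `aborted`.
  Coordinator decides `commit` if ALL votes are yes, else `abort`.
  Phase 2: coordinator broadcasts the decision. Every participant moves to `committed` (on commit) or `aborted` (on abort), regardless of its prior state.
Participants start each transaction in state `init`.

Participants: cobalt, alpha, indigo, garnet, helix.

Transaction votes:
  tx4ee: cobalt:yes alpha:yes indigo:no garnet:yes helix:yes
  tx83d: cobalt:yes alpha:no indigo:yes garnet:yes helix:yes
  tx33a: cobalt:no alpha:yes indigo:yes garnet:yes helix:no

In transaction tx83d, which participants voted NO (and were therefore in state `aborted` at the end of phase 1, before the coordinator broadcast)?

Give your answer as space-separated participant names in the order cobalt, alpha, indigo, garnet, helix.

Answer: alpha

Derivation:
Txn tx83d phase 1: cobalt yes -> prepared; alpha no -> aborted; indigo yes -> prepared; garnet yes -> prepared; helix yes -> prepared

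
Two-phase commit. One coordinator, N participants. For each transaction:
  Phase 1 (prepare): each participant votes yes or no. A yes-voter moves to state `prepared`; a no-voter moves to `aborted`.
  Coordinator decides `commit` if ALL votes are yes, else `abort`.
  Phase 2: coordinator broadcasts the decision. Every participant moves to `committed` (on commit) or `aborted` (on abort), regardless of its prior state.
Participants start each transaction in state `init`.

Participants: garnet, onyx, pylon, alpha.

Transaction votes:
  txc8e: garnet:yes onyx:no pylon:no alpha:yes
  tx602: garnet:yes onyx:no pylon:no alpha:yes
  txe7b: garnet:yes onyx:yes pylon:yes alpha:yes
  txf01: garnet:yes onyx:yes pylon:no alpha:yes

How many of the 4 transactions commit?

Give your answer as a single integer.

Answer: 1

Derivation:
txc8e: no from onyx, pylon -> abort (commits=0)
tx602: no from onyx, pylon -> abort (commits=0)
txe7b: all yes -> commit (commits=1)
txf01: no from pylon -> abort (commits=1)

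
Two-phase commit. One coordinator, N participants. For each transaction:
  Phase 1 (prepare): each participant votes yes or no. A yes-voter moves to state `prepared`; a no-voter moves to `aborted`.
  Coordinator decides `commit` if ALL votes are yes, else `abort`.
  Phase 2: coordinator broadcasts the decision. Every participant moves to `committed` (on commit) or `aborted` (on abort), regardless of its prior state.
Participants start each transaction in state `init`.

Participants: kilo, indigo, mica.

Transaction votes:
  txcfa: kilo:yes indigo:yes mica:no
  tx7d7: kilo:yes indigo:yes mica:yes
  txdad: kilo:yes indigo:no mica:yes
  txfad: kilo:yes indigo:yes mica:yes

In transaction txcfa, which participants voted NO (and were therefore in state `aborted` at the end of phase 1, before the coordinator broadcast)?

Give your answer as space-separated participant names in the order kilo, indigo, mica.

Txn txcfa phase 1: kilo yes -> prepared; indigo yes -> prepared; mica no -> aborted

Answer: mica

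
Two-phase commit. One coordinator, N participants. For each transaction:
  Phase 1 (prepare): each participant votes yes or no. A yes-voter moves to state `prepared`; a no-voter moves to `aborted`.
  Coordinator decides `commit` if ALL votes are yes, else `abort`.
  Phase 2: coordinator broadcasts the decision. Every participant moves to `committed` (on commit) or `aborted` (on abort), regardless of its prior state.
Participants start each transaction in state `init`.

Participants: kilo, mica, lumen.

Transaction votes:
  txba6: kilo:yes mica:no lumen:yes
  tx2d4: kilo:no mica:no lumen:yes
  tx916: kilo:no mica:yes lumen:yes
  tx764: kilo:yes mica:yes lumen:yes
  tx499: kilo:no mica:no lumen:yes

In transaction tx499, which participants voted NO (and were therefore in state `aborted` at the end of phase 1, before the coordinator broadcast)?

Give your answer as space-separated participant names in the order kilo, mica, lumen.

Txn tx499 phase 1: kilo no -> aborted; mica no -> aborted; lumen yes -> prepared

Answer: kilo mica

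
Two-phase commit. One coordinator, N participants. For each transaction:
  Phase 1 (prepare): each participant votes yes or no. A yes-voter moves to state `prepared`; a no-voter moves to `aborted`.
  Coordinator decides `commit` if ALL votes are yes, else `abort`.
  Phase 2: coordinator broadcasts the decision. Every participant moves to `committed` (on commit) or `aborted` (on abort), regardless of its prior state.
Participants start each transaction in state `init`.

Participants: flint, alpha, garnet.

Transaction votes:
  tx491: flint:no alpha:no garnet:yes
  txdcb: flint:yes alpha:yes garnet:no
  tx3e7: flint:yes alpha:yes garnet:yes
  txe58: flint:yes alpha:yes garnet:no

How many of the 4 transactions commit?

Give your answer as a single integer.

Answer: 1

Derivation:
tx491: no from flint, alpha -> abort (commits=0)
txdcb: no from garnet -> abort (commits=0)
tx3e7: all yes -> commit (commits=1)
txe58: no from garnet -> abort (commits=1)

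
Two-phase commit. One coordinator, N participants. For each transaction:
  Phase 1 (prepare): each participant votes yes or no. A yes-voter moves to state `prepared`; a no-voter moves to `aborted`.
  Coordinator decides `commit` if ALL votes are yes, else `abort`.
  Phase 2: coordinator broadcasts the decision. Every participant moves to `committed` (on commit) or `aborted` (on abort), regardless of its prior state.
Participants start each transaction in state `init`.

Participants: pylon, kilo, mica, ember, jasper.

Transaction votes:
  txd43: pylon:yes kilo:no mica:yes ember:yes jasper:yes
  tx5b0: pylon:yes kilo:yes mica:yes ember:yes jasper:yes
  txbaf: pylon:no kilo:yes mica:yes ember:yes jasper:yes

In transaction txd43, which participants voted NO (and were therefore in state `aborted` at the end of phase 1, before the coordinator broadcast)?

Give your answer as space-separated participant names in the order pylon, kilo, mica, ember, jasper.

Answer: kilo

Derivation:
Txn txd43 phase 1: pylon yes -> prepared; kilo no -> aborted; mica yes -> prepared; ember yes -> prepared; jasper yes -> prepared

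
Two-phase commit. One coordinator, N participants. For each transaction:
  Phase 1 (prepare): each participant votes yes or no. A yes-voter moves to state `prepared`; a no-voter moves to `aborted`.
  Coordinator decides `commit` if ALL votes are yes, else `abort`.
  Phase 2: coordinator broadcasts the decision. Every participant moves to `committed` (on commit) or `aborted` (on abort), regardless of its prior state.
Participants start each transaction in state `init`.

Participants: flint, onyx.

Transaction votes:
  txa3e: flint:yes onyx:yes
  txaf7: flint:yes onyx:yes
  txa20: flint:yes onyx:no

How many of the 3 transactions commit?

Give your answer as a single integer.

txa3e: all yes -> commit (commits=1)
txaf7: all yes -> commit (commits=2)
txa20: no from onyx -> abort (commits=2)

Answer: 2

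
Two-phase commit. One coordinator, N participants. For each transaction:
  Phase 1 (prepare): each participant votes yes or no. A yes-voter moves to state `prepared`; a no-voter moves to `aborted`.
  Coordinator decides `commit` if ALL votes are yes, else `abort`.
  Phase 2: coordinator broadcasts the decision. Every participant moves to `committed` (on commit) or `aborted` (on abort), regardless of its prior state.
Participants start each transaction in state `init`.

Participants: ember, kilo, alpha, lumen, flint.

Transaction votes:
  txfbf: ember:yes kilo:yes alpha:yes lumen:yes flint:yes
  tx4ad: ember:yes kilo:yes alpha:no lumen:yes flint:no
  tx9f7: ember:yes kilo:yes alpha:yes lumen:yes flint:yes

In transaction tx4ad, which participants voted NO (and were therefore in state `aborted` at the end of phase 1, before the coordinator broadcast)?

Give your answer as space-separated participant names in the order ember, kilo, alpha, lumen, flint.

Txn tx4ad phase 1: ember yes -> prepared; kilo yes -> prepared; alpha no -> aborted; lumen yes -> prepared; flint no -> aborted

Answer: alpha flint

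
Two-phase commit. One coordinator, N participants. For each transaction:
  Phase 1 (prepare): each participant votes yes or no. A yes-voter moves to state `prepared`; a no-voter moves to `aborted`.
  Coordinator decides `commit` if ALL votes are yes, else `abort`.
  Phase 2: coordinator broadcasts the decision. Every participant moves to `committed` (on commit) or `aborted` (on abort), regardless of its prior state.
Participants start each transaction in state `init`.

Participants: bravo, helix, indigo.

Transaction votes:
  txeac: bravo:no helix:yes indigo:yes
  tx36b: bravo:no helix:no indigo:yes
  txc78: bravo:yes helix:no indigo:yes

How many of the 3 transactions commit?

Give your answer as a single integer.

Answer: 0

Derivation:
txeac: no from bravo -> abort (commits=0)
tx36b: no from bravo, helix -> abort (commits=0)
txc78: no from helix -> abort (commits=0)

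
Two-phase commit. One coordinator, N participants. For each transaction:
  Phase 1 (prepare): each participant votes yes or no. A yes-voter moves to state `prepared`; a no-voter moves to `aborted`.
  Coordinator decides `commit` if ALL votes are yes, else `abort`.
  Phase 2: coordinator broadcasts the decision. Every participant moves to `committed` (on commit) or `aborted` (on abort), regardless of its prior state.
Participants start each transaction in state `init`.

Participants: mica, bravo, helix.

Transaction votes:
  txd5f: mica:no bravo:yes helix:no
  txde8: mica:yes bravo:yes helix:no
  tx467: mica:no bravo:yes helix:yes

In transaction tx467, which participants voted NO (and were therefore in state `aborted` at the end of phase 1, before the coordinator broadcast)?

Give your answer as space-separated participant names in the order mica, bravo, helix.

Answer: mica

Derivation:
Txn tx467 phase 1: mica no -> aborted; bravo yes -> prepared; helix yes -> prepared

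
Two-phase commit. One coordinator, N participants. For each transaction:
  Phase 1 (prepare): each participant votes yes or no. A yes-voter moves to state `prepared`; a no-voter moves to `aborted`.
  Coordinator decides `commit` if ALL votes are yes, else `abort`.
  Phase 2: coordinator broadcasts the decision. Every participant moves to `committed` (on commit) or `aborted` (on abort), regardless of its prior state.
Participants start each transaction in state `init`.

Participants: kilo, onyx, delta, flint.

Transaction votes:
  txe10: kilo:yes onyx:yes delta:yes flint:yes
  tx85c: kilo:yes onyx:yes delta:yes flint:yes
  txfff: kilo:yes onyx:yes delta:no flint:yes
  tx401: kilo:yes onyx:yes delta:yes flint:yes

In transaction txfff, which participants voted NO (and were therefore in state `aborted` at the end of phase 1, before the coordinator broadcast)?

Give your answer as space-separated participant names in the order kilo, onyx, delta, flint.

Txn txfff phase 1: kilo yes -> prepared; onyx yes -> prepared; delta no -> aborted; flint yes -> prepared

Answer: delta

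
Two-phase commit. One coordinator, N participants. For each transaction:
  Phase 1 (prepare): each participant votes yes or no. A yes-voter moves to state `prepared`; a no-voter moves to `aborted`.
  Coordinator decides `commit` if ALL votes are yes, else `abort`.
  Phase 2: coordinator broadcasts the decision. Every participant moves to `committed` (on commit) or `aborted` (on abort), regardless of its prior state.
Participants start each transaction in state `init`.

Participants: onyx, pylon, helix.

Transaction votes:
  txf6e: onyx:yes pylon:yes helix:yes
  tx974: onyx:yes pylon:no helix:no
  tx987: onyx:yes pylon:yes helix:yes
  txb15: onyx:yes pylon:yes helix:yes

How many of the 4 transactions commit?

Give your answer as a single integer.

txf6e: all yes -> commit (commits=1)
tx974: no from pylon, helix -> abort (commits=1)
tx987: all yes -> commit (commits=2)
txb15: all yes -> commit (commits=3)

Answer: 3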